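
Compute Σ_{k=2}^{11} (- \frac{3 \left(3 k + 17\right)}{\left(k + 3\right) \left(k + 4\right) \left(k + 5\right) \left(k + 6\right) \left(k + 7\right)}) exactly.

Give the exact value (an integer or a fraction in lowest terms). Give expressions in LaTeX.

r(k) = (k + 3)*(3*k + 20)/((k + 8)*(3*k + 17)) after simplifying.
Gosper form: A/B · C(k+1)/C(k) with A=k + 3, B=k + 8, C=k + 17/3.
f must satisfy (k + 3)·f(k+1) − (k + 7)·f(k) = k + 17/3.
From deg A=1, deg B=1, deg C=1: d=4.
A polynomial solution: f(k) = k*(k + 5)*(k**2 + 13*k + 54)/216.
So s_k = (B(k−1)f/C)·t_k = (k*(k + 5)*(k + 7)*(k**2 + 13*k + 54)/(72*(3*k + 17)))·t_k = k*(-k**2 - 13*k - 54)/(24*(k**3 + 13*k**2 + 54*k + 72)).
Verify: 3*(-3*k - 17)/(k**5 + 25*k**4 + 245*k**3 + 1175*k**2 + 2754*k + 2520) matches t_k.
Telescoping: Σ = s_(12) − s_(2) = -59/1440 − (-7/240) = -17/1440.

Σ = -17/1440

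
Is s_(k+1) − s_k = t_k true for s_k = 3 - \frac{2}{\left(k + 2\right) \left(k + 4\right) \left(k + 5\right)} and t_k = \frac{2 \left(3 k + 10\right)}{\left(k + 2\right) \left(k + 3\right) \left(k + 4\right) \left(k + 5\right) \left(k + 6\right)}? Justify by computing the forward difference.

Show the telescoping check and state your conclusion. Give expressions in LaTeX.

s_(k+1) = 3 - 2/((k + 3)*(k + 5)*(k + 6))
s_(k+1) − s_k = 2*(3*k + 10)/(k**5 + 20*k**4 + 155*k**3 + 580*k**2 + 1044*k + 720)
(s_(k+1) − s_k) − t_k = 0

valid (s_(k+1) − s_k reduces to t_k)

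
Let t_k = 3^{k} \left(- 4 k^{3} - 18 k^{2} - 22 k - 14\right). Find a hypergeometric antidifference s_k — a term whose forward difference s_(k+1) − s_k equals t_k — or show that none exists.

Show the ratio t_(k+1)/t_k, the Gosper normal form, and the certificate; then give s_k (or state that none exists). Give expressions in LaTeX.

Step 1: r(k) = 3*(2*k**3 + 15*k**2 + 35*k + 29)/(2*k**3 + 9*k**2 + 11*k + 7).
So A=3 and B=1, with C=k**3 + 9*k**2/2 + 11*k/2 + 7/2.
f must satisfy (3)·f(k+1) − (1)·f(k) = k**3 + 9*k**2/2 + 11*k/2 + 7/2.
deg f ≤ 3 (via 0,0,3).
Solving with deg f ≤ 3: f(k) = (2*k**3 + 2*k + 1)/4.
Get s_k = R·t_k = 3**k*(-2*k**3 - 2*k - 1) with R(k) = B(k−1)f(k)/C(k) = (2*k**3 + 2*k + 1)/(2*(2*k**3 + 9*k**2 + 11*k + 7)).
s_(k+1) − s_k = 2*3**k*(k**3 - 2*k - 3*(k + 1)**3 - 4) = t_k.

s_k = 3^{k} \left(- 2 k^{3} - 2 k - 1\right)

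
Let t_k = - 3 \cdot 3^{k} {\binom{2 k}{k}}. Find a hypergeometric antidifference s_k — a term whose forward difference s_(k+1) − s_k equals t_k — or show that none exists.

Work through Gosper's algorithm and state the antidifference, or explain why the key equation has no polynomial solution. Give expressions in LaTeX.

r(k) = 6*(2*k + 1)/(k + 1) after simplifying.
So A=12*k + 6 and B=k + 1, with C=1.
f must satisfy (12*k + 6)·f(k+1) − (k)·f(k) = 1.
deg f ≤ -1 (via 1,1,0).
Bound -1 < 0, so the key equation has no polynomial solution.

none (Gosper's algorithm certifies no s_k)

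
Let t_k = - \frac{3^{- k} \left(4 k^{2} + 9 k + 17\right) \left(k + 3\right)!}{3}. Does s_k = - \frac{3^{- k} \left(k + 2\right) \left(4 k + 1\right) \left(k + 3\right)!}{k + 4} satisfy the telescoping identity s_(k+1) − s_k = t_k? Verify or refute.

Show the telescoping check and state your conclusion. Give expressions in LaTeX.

Invalid: residual \frac{2 \cdot 3^{- k} \left(4 k^{3} + 25 k^{2} + 41 k + 65\right) \left(k + 3\right)!}{3 \left(k + 4\right) \left(k + 5\right)} ≠ 0.

s_(k+1) = -(k + 3)*(4*k + 5)*factorial(k + 4)/(3*3**k*(k + 5))
s_(k+1) − s_k = -(4*k**4 + 37*k**3 + 128*k**2 + 251*k + 210)*factorial(k + 3)/(3*3**k*(k + 4)*(k + 5))
(s_(k+1) − s_k) − t_k = 2*(4*k**3 + 25*k**2 + 41*k + 65)*factorial(k + 3)/(3*3**k*(k + 4)*(k + 5))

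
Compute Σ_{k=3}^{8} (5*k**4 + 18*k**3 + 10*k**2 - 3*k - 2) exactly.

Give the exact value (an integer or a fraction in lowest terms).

Compute t_(k+1)/t_k: get (5*k**4 + 38*k**3 + 94*k**2 + 91*k + 28)/(5*k**4 + 18*k**3 + 10*k**2 - 3*k - 2).
So A=1 and B=1, with C=k**4 + 18*k**3/5 + 2*k**2 - 3*k/5 - 2/5.
Key eq: (1)·f(k+1) = (1)·f(k) + (k**4 + 18*k**3/5 + 2*k**2 - 3*k/5 - 2/5).
Bound: deg f ≤ 5.
Coefficient equations give f(k) = k*(k**4 + 2*k**3 - 4*k**2 - 2*k + 1)/5.
Get s_k = R·t_k = k*(k**4 + 2*k**3 - 4*k**2 - 2*k + 1) with R(k) = B(k−1)f(k)/C(k) = k*(k**4 + 2*k**3 - 4*k**2 - 2*k + 1)/(5*k**4 + 18*k**3 + 10*k**2 - 3*k - 2).
s_(k+1) − s_k = 5*k**4 + 18*k**3 + 10*k**2 - 3*k - 2 = t_k.
Sum = s_(9) − s_(3); s_(9) = 69102, s_(3) = 282 ⇒ 68820.

Σ = 68820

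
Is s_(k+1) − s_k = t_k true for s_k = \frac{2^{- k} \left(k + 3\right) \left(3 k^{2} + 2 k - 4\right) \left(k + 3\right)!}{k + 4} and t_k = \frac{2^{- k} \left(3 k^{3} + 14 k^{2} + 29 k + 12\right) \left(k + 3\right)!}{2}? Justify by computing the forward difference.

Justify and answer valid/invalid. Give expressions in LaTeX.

s_(k+1) = (k + 4)*(3*k**2 + 8*k + 1)*factorial(k + 4)/(2*2**k*(k + 5))
s_(k+1) − s_k = (3*k**5 + 38*k**4 + 189*k**3 + 474*k**2 + 564*k + 184)*factorial(k + 3)/(2*2**k*(k + 4)*(k + 5))
(s_(k+1) − s_k) − t_k = -(3*k**4 + 26*k**3 + 79*k**2 + 124*k + 56)*factorial(k + 3)/(2*2**k*(k + 4)*(k + 5))

Invalid: residual - \frac{2^{- k} \left(3 k^{4} + 26 k^{3} + 79 k^{2} + 124 k + 56\right) \left(k + 3\right)!}{2 \left(k + 4\right) \left(k + 5\right)} ≠ 0.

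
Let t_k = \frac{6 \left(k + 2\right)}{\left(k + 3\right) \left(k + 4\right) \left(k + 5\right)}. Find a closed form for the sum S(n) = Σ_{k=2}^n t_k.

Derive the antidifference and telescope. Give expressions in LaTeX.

S(n) = \frac{3 \left(3 n^{2} + 7 n - 10\right)}{10 \left(n^{2} + 9 n + 20\right)}

Ratio r(k) = (k + 3)**2/((k + 2)*(k + 6)).
Factor: A=k + 3; B=k + 6; C=k + 2.
Need (k + 3)·f(k+1) − (k + 5)·f(k) = k + 2.
d = 2 from the (1,1,1) case.
Coefficient equations give f(k) = k*(5*k + 11)/24.
Certificate R = B(k−1)f/C = k*(k + 5)*(5*k + 11)/(24*(k + 2)) gives s_k = k*(5*k + 11)/(4*(k + 3)*(k + 4)).
Check: Δs_k = 6*(k + 2)/(k**3 + 12*k**2 + 47*k + 60). ✓
Σ_(k=2)^n t_k = s_(n+1) − s_(2) = ((5*n**2 + 21*n + 16)/(4*(n**2 + 9*n + 20))) − (7/20), i.e. 3*(3*n**2 + 7*n - 10)/(10*(n**2 + 9*n + 20)).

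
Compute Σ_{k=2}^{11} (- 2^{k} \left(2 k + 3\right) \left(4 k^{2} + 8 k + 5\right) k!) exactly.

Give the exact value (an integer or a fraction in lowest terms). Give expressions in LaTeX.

The ratio is 2*(8*k**4 + 60*k**3 + 166*k**2 + 199*k + 85)/(8*k**3 + 28*k**2 + 34*k + 15).
A = 2*k + 2, B = 1, C = k**3 + 7*k**2/2 + 17*k/4 + 15/8.
Key eq: (2*k + 2)·f(k+1) = (1)·f(k) + (k**3 + 7*k**2/2 + 17*k/4 + 15/8).
d = 2 from the (1,0,3) case.
Solving with deg f ≤ 2: f(k) = (4*k**2 + 4*k - 1)/8.
Then R = B(k−1)f/C = (4*k**2 + 4*k - 1)/((2*k + 3)*(4*k**2 + 8*k + 5)), so s_k = R(k)·t_k = -2**k*(4*k**2 + 4*k - 1)*factorial(k).
Verify: -2**k*(2*k + 3)*(4*k**2 + 8*k + 5)*factorial(k) matches t_k.
Telescoping: Σ = s_(12) − s_(2) = -1222320114892800 − (-184) = -1222320114892616.

Σ = -1222320114892616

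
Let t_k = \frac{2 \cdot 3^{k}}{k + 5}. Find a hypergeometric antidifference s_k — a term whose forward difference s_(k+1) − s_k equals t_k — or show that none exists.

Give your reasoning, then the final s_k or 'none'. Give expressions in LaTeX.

t_(k+1)/t_k = 3*(k + 5)/(k + 6).
Gosper form: A/B · C(k+1)/C(k) with A=3*k + 15, B=k + 6, C=1.
Need (3*k + 15)·f(k+1) − (k + 5)·f(k) = 1.
d = -1 from the (1,1,0) case.
Negative degree bound (-1): no f exists, t_k not Gosper-summable.

no hypergeometric antidifference exists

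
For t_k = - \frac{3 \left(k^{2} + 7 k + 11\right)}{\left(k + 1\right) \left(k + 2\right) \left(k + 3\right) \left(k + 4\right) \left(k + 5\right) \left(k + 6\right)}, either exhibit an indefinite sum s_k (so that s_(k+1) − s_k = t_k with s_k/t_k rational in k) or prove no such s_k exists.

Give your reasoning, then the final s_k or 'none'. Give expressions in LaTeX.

Compute t_(k+1)/t_k: get (k + 1)*(7*k + (k + 1)**2 + 18)/((k + 7)*(k**2 + 7*k + 11)).
Factor: A=k + 1; B=k + 7; C=k**2 + 7*k + 11.
f must satisfy (k + 1)·f(k+1) − (k + 6)·f(k) = k**2 + 7*k + 11.
Bound: deg f ≤ 5.
Match coefficients ⇒ f(k) = k*(k + 2)*(k + 4)*(k**2 + 9*k + 23)/45.
R(k) = B(k−1)·f(k)/C(k) = k*(k + 2)*(k + 4)*(k + 6)*(k**2 + 9*k + 23)/(45*(k**2 + 7*k + 11)); s_k = R·t_k = k*(-k**2 - 9*k - 23)/(15*(k**3 + 9*k**2 + 23*k + 15)).
Verify: 3*(-k**2 - 7*k - 11)/(k**6 + 21*k**5 + 175*k**4 + 735*k**3 + 1624*k**2 + 1764*k + 720) matches t_k.

s_k = \frac{k \left(- k^{2} - 9 k - 23\right)}{15 \left(k^{3} + 9 k^{2} + 23 k + 15\right)}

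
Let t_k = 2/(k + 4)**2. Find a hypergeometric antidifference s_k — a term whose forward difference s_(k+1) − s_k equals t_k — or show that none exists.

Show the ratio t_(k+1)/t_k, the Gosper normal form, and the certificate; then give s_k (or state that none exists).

Ratio r(k) = (k + 4)**2/(k + 5)**2.
Gosper form: A/B · C(k+1)/C(k) with A=k**2 + 8*k + 16, B=k**2 + 10*k + 25, C=1.
Solve (k**2 + 8*k + 16)·f(k+1) − (k**2 + 8*k + 16)·f(k) = 1.
Bound: deg f ≤ 0.
Write f(k) = c0. Then LHS − RHS = -1, requiring -1 = 0: contradictory. No certificate.

no hypergeometric antidifference exists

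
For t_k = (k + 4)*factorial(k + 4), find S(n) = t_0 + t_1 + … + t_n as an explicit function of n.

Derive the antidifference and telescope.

Step 1: r(k) = (k + 5)**2/(k + 4).
A = k + 5, B = 1, C = k + 4.
Key eq: (k + 5)·f(k+1) = (1)·f(k) + (k + 4).
From deg A=1, deg B=0, deg C=1: d=0.
Solving with deg f ≤ 0: f(k) = 1.
R(k) = B(k−1)·f(k)/C(k) = 1/(k + 4); s_k = R·t_k = factorial(k + 4).
Δs = (k + 4)*factorial(k + 4), as required.
s_(n+1) = factorial(n + 5) and s_(0) = 24, so S(n) = factorial(n + 5) - 24.

S(n) = factorial(n + 5) - 24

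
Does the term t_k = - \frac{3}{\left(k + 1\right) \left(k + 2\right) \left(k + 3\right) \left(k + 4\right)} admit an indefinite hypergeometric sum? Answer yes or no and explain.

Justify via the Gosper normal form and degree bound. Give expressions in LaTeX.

Step 1: r(k) = (k + 1)/(k + 5).
Take A(k)=k + 1, B(k)=k + 5, C(k)=1.
Set up (k + 1)·f(k+1) − (k + 4)·f(k) − (1) = 0.
Degrees (1,1,0) ⇒ d ≤ 3.
Coefficient equations give f(k) = k*(k**2 + 6*k + 11)/18.
So s_k = (B(k−1)f/C)·t_k = (k*(k + 4)*(k**2 + 6*k + 11)/18)·t_k = k*(-k**2 - 6*k - 11)/(6*(k + 1)*(k + 2)*(k + 3)).
s_(k+1) − s_k = -3/(k**4 + 10*k**3 + 35*k**2 + 50*k + 24) = t_k.

Yes. s_k = \frac{k \left(- k^{2} - 6 k - 11\right)}{6 \left(k + 1\right) \left(k + 2\right) \left(k + 3\right)}.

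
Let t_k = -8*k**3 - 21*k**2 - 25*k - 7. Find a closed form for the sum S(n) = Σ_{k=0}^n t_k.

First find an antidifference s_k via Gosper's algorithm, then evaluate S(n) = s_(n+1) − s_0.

S(n) = -2*n**4 - 11*n**3 - 25*n**2 - 23*n - 7

t_(k+1)/t_k = (8*k**3 + 45*k**2 + 91*k + 61)/(8*k**3 + 21*k**2 + 25*k + 7).
Gosper form: A/B · C(k+1)/C(k) with A=1, B=1, C=k**3 + 21*k**2/8 + 25*k/8 + 7/8.
Solve (1)·f(k+1) − (1)·f(k) = k**3 + 21*k**2/8 + 25*k/8 + 7/8.
From deg A=0, deg B=0, deg C=3: d=4.
Solving with deg f ≤ 4: f(k) = k*(2*k**3 + 3*k**2 + 4*k - 2)/8.
Then R = B(k−1)f/C = k*(2*k**3 + 3*k**2 + 4*k - 2)/(8*k**3 + 21*k**2 + 25*k + 7), so s_k = R(k)·t_k = k*(-2*k**3 - 3*k**2 - 4*k + 2).
s_(k+1) − s_k = -8*k**3 - 21*k**2 - 25*k - 7 = t_k.
s_(n+1) = -2*n**4 - 11*n**3 - 25*n**2 - 23*n - 7 and s_(0) = 0, so S(n) = -2*n**4 - 11*n**3 - 25*n**2 - 23*n - 7.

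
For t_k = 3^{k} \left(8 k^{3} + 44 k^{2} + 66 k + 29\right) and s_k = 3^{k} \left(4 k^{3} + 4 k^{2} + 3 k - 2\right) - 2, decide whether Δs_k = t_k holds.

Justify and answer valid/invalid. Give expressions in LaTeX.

valid (s_(k+1) − s_k reduces to t_k)

s_(k+1) = 3**(k + 1)*(3*k + 4*(k + 1)**3 + 4*(k + 1)**2 + 1) - 2
s_(k+1) − s_k = 3**k*(8*k**3 + 44*k**2 + 66*k + 29)
(s_(k+1) − s_k) − t_k = 0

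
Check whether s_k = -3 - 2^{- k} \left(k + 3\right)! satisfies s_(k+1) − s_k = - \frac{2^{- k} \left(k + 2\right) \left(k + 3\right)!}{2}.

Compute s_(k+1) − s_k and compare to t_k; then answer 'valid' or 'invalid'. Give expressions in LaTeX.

valid (s_(k+1) − s_k reduces to t_k)

s_(k+1) = -2**(-k - 1)*factorial(k + 4) - 3
s_(k+1) − s_k = -(k + 2)*factorial(k + 3)/(2*2**k)
(s_(k+1) − s_k) − t_k = 0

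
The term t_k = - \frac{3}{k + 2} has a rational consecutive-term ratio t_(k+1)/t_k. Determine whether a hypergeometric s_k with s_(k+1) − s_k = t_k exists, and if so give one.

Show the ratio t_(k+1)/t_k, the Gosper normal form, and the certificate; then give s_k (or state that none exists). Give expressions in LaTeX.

r(k) = (k + 2)/(k + 3) after simplifying.
Gosper form: A/B · C(k+1)/C(k) with A=k + 2, B=k + 3, C=1.
Solve (k + 2)·f(k+1) − (k + 2)·f(k) = 1.
deg f ≤ 0 (via 1,1,0).
Put f(k) = c0: A·f(k+1) − B(k−1)·f(k) − C = -1; need -1 = 0 — inconsistent ⇒ no f, not summable.

none — t_k is not Gosper-summable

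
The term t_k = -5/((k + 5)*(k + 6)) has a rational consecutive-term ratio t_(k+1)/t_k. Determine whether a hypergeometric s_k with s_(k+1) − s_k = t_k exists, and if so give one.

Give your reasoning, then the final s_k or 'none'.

Ratio r(k) = (k + 5)/(k + 7).
So A=k + 5 and B=k + 7, with C=1.
Need (k + 5)·f(k+1) − (k + 6)·f(k) = 1.
Bound: deg f ≤ 1.
Match coefficients ⇒ f(k) = k/5.
Get s_k = R·t_k = -k/(k + 5) with R(k) = B(k−1)f(k)/C(k) = k*(k + 6)/5.
Check: Δs_k = -5/(k**2 + 11*k + 30). ✓

s_k = -k/(k + 5)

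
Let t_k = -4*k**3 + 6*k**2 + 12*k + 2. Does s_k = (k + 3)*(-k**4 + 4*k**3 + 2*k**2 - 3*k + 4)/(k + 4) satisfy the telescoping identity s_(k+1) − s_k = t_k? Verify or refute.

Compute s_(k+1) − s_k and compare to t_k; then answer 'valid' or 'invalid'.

s_(k+1) = (-k**5 - 4*k**4 + 8*k**3 + 41*k**2 + 42*k + 24)/(k + 5)
s_(k+1) − s_k = (-4*k**5 - 27*k**4 + 196*k**2 + 205*k + 36)/(k**2 + 9*k + 20)
(s_(k+1) − s_k) − t_k = (3*k**4 + 14*k**3 - 34*k**2 - 53*k - 4)/(k**2 + 9*k + 20)

Invalid: residual (3*k**4 + 14*k**3 - 34*k**2 - 53*k - 4)/(k**2 + 9*k + 20) ≠ 0.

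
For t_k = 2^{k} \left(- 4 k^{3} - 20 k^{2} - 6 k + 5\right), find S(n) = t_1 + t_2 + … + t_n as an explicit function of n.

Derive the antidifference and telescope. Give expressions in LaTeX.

S(n) = - 8 \cdot 2^{n} n^{3} - 16 \cdot 2^{n} n^{2} - 4 \cdot 2^{n} n + 6 \cdot 2^{n} - 6

Step 1: r(k) = 2*(4*k**3 + 32*k**2 + 58*k + 25)/(4*k**3 + 20*k**2 + 6*k - 5).
A = 2, B = 1, C = k**3 + 5*k**2 + 3*k/2 - 5/4.
Solve (2)·f(k+1) − (1)·f(k) = k**3 + 5*k**2 + 3*k/2 - 5/4.
d = 3 from the (0,0,3) case.
Solve for f: f(k) = (4*k**3 - 4*k**2 - 2*k - 1)/4 (degree 3 ≤ 3).
Then R = B(k−1)f/C = (4*k**3 - 4*k**2 - 2*k - 1)/(4*k**3 + 20*k**2 + 6*k - 5), so s_k = R(k)·t_k = 2**k*(-4*k**3 + 4*k**2 + 2*k + 1).
Check: Δs_k = 2**k*(-4*k**3 - 20*k**2 - 6*k + 5). ✓
Telescope: S(n) = s_(n+1) − s_(1) = 2**(n + 1)*(-4*n**3 - 8*n**2 - 2*n + 3) − (6) = -8*2**n*n**3 - 16*2**n*n**2 - 4*2**n*n + 6*2**n - 6.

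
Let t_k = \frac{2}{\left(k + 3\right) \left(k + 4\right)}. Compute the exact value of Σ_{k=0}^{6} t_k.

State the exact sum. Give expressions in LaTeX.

Σ = 7/15

r(k) = (k + 3)/(k + 5) after simplifying.
Take A(k)=k + 3, B(k)=k + 5, C(k)=1.
Solve (k + 3)·f(k+1) − (k + 4)·f(k) = 1.
d = 1 from the (1,1,0) case.
A polynomial solution: f(k) = k/3.
Then R = B(k−1)f/C = k*(k + 4)/3, so s_k = R(k)·t_k = 2*k/(3*(k + 3)).
Check: Δs_k = 2/(k**2 + 7*k + 12). ✓
Telescoping: Σ = s_(7) − s_(0) = 7/15 − (0) = 7/15.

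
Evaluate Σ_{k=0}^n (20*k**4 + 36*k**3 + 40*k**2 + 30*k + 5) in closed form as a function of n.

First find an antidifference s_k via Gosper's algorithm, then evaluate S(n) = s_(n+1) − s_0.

S(n) = 4*n**5 + 19*n**4 + 38*n**3 + 44*n**2 + 26*n + 5

Compute t_(k+1)/t_k: get (20*k**4 + 116*k**3 + 268*k**2 + 298*k + 131)/(20*k**4 + 36*k**3 + 40*k**2 + 30*k + 5).
So A=1 and B=1, with C=k**4 + 9*k**3/5 + 2*k**2 + 3*k/2 + 1/4.
f must satisfy (1)·f(k+1) − (1)·f(k) = k**4 + 9*k**3/5 + 2*k**2 + 3*k/2 + 1/4.
deg f ≤ 5 (via 0,0,4).
A polynomial solution: f(k) = k*(4*k**4 - k**3 + 2*k**2 + 4*k - 4)/20.
Certificate R = B(k−1)f/C = k*(4*k**4 - k**3 + 2*k**2 + 4*k - 4)/(20*k**4 + 36*k**3 + 40*k**2 + 30*k + 5) gives s_k = k*(4*k**4 - k**3 + 2*k**2 + 4*k - 4).
Check: Δs_k = 20*k**4 + 36*k**3 + 40*k**2 + 30*k + 5. ✓
Σ_(k=0)^n t_k = s_(n+1) − s_(0) = (4*n**5 + 19*n**4 + 38*n**3 + 44*n**2 + 26*n + 5) − (0), i.e. 4*n**5 + 19*n**4 + 38*n**3 + 44*n**2 + 26*n + 5.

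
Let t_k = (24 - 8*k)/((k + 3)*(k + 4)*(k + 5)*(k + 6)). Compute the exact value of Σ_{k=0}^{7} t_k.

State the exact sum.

Σ = 178/2145

The ratio is (k - 2)*(k + 3)/((k - 3)*(k + 7)).
So A=k + 3 and B=k + 7, with C=k - 3.
f must satisfy (k + 3)·f(k+1) − (k + 6)·f(k) = k - 3.
deg f ≤ 3 (via 1,1,1).
Coefficient equations give f(k) = -k*(k**2 + 12*k + 107)/120.
So s_k = (B(k−1)f/C)·t_k = (-k*(k + 6)*(k**2 + 12*k + 107)/(120*(k - 3)))·t_k = k*(k**2 + 12*k + 107)/(15*(k + 3)*(k + 4)*(k + 5)).
Check: Δs_k = 8*(3 - k)/(k**4 + 18*k**3 + 119*k**2 + 342*k + 360). ✓
Evaluate s at k=8 and k=0: 178/2145 and 0; difference 178/2145.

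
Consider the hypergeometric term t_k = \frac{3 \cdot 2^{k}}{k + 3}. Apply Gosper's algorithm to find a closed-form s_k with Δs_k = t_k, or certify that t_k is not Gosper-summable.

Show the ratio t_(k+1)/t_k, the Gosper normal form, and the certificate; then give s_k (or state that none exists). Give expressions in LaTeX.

Ratio r(k) = 2*(k + 3)/(k + 4).
Gosper form: A/B · C(k+1)/C(k) with A=2*k + 6, B=k + 4, C=1.
Solve (2*k + 6)·f(k+1) − (k + 3)·f(k) = 1.
deg f ≤ -1 (via 1,1,0).
Bound -1 < 0, so the key equation has no polynomial solution.

no hypergeometric antidifference exists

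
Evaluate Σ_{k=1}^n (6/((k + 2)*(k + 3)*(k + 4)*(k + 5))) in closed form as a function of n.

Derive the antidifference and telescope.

The ratio is (k + 2)/(k + 6).
Gosper form: A/B · C(k+1)/C(k) with A=k + 2, B=k + 6, C=1.
Key eq: (k + 2)·f(k+1) = (k + 5)·f(k) + (1).
Degrees (1,1,0) ⇒ d ≤ 3.
Solve for f: f(k) = k*(k**2 + 9*k + 26)/72 (degree 3 ≤ 3).
Then R = B(k−1)f/C = k*(k + 5)*(k**2 + 9*k + 26)/72, so s_k = R(k)·t_k = k*(k**2 + 9*k + 26)/(12*(k + 2)*(k + 3)*(k + 4)).
Check: Δs_k = 6/(k**4 + 14*k**3 + 71*k**2 + 154*k + 120). ✓
s_(n+1) = (n**3 + 12*n**2 + 47*n + 36)/(12*(n**3 + 12*n**2 + 47*n + 60)) and s_(1) = 1/20, so S(n) = n*(n**2 + 12*n + 47)/(30*(n**3 + 12*n**2 + 47*n + 60)).

S(n) = n*(n**2 + 12*n + 47)/(30*(n**3 + 12*n**2 + 47*n + 60))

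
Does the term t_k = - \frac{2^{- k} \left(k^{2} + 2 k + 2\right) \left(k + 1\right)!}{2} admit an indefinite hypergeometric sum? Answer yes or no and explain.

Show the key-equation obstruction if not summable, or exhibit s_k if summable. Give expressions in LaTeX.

Yes. s_k = - 2^{- k} \left(k + 1\right) \left(k + 1\right)!.

Ratio r(k) = (k + 2)*(2*k + (k + 1)**2 + 4)/(2*(k**2 + 2*k + 2)).
Take A(k)=k/2 + 1, B(k)=1, C(k)=k**2 + 2*k + 2.
Need (k/2 + 1)·f(k+1) − (1)·f(k) = k**2 + 2*k + 2.
deg f ≤ 1 (via 1,0,2).
Solving with deg f ≤ 1: f(k) = 2*(k + 1).
Then R = B(k−1)f/C = 2*(k + 1)/(k**2 + 2*k + 2), so s_k = R(k)·t_k = -(k + 1)*factorial(k + 1)/2**k.
Δs = -(k**2 + 2*k + 2)*factorial(k + 1)/(2*2**k), as required.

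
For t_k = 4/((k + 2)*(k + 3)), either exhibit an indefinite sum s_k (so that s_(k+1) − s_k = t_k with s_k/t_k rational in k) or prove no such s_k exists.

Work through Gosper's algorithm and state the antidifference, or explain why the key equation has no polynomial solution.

s_k = 2*k/(k + 2)

Compute t_(k+1)/t_k: get (k + 2)/(k + 4).
Take A(k)=k + 2, B(k)=k + 4, C(k)=1.
Need (k + 2)·f(k+1) − (k + 3)·f(k) = 1.
Degrees (1,1,0) ⇒ d ≤ 1.
Match coefficients ⇒ f(k) = k/2.
So s_k = (B(k−1)f/C)·t_k = (k*(k + 3)/2)·t_k = 2*k/(k + 2).
s_(k+1) − s_k = 4/(k**2 + 5*k + 6) = t_k.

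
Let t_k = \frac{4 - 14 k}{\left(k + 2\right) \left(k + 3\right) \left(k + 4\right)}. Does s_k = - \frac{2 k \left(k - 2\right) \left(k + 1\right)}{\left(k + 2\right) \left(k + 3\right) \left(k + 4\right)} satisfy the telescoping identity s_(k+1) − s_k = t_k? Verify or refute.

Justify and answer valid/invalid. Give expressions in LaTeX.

s_(k+1) = -2*(k - 1)*(k + 1)*(k + 2)/((k + 3)*(k + 4)*(k + 5))
s_(k+1) − s_k = 4*(-5*k**2 - 3*k + 2)/(k**4 + 14*k**3 + 71*k**2 + 154*k + 120)
(s_(k+1) − s_k) − t_k = 6*(-k**2 + 9*k - 2)/(k**4 + 14*k**3 + 71*k**2 + 154*k + 120)

Invalid: residual \frac{6 \left(- k^{2} + 9 k - 2\right)}{k^{4} + 14 k^{3} + 71 k^{2} + 154 k + 120} ≠ 0.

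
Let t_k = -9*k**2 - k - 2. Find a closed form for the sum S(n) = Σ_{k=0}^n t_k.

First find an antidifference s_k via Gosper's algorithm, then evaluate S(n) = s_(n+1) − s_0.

The ratio is (k + 9*(k + 1)**2 + 3)/(9*k**2 + k + 2).
Take A(k)=1, B(k)=1, C(k)=k**2 + k/9 + 2/9.
Key eq: (1)·f(k+1) = (1)·f(k) + (k**2 + k/9 + 2/9).
Degrees (0,0,2) ⇒ d ≤ 3.
Coefficient equations give f(k) = k*(3*k**2 - 4*k + 3)/9.
So s_k = (B(k−1)f/C)·t_k = (k*(3*k**2 - 4*k + 3)/(9*k**2 + k + 2))·t_k = k*(-3*k**2 + 4*k - 3).
Δs = -9*k**2 - k - 2, as required.
s_(n+1) = -3*n**3 - 5*n**2 - 4*n - 2 and s_(0) = 0, so S(n) = -3*n**3 - 5*n**2 - 4*n - 2.

S(n) = -3*n**3 - 5*n**2 - 4*n - 2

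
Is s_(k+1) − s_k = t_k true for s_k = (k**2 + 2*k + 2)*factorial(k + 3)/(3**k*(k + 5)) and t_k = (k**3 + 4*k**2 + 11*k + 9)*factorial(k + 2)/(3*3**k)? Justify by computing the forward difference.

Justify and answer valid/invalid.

Invalid: residual -2*(k**4 + 9*k**3 + 28*k**2 + 58*k + 39)*factorial(k + 2)/(3*3**k*(k + 5)*(k + 6)) ≠ 0.

s_(k+1) = (k**2 + 4*k + 5)*factorial(k + 4)/(3*3**k*(k + 6))
s_(k+1) − s_k = (k**4 + 10*k**3 + 37*k**2 + 83*k + 64)*factorial(k + 3)/(3*3**k*(k + 5)*(k + 6))
(s_(k+1) − s_k) − t_k = -2*(k**4 + 9*k**3 + 28*k**2 + 58*k + 39)*factorial(k + 2)/(3*3**k*(k + 5)*(k + 6))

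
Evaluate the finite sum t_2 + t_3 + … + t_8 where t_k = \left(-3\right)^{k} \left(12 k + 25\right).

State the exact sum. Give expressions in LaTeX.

Step 1: r(k) = 3*(-12*k - 37)/(12*k + 25).
So A=-3 and B=1, with C=k + 25/12.
Key eq: (-3)·f(k+1) = (1)·f(k) + (k + 25/12).
deg f ≤ 1 (via 0,0,1).
Coefficient equations give f(k) = -(3*k + 4)/12.
R(k) = B(k−1)·f(k)/C(k) = -(3*k + 4)/(12*k + 25); s_k = R·t_k = (-3)**k*(-3*k - 4).
Verify: (-3)**k*(12*k + 25) matches t_k.
Sum = s_(9) − s_(2); s_(9) = 610173, s_(2) = -90 ⇒ 610263.

Σ = 610263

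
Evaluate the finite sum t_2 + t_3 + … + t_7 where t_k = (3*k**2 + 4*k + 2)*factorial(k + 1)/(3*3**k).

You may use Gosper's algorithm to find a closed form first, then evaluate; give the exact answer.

Σ = 124900/81

Compute t_(k+1)/t_k: get (k + 2)*(4*k + 3*(k + 1)**2 + 6)/(3*(3*k**2 + 4*k + 2)).
A = k/3 + 2/3, B = 1, C = k**2 + 4*k/3 + 2/3.
Set up (k/3 + 2/3)·f(k+1) − (1)·f(k) − (k**2 + 4*k/3 + 2/3) = 0.
From deg A=1, deg B=0, deg C=2: d=1.
Solve for f: f(k) = 3*k + 4 (degree 1 ≤ 1).
R(k) = B(k−1)·f(k)/C(k) = 3*(3*k + 4)/(3*k**2 + 4*k + 2); s_k = R·t_k = (3*k + 4)*factorial(k + 1)/3**k.
s_(k+1) − s_k = (3*k**2 + 4*k + 2)*factorial(k + 1)/(3*3**k) = t_k.
Σ_(k=2)^(7) t_k = s_(8) − s_(2) = 125440/81 − (20/3) = 124900/81.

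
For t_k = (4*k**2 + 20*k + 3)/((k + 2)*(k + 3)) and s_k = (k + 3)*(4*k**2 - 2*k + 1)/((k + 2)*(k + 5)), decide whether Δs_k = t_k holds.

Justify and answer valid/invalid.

s_(k+1) = -(k + 4)*(2*k - 4*(k + 1)**2 + 1)/((k + 3)*(k + 6))
s_(k+1) − s_k = (4*k**4 + 64*k**3 + 283*k**2 + 417*k + 66)/(k**4 + 16*k**3 + 91*k**2 + 216*k + 180)
(s_(k+1) − s_k) − t_k = 12*(-5*k**2 - 18*k - 2)/(k**4 + 16*k**3 + 91*k**2 + 216*k + 180)

Invalid: residual 12*(-5*k**2 - 18*k - 2)/(k**4 + 16*k**3 + 91*k**2 + 216*k + 180) ≠ 0.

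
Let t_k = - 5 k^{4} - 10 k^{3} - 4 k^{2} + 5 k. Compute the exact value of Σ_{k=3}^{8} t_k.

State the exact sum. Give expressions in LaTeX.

Ratio r(k) = (5*k**4 + 30*k**3 + 64*k**2 + 53*k + 14)/(k*(5*k**3 + 10*k**2 + 4*k - 5)).
A = 1, B = 1, C = k**4 + 2*k**3 + 4*k**2/5 - k.
Need (1)·f(k+1) − (1)·f(k) = k**4 + 2*k**3 + 4*k**2/5 - k.
Degrees (0,0,4) ⇒ d ≤ 5.
Match coefficients ⇒ f(k) = k*(k - 1)*(k**3 + k**2 - k - 3)/5.
So s_k = (B(k−1)f/C)·t_k = ((k - 1)*(k**3 + k**2 - k - 3)/(5*k**3 + 10*k**2 + 4*k - 5))·t_k = k*(-k**4 + 2*k**2 + 2*k - 3).
Δs = k*(-5*k**3 - 10*k**2 - 4*k + 5), as required.
Telescoping: Σ = s_(9) − s_(3) = -57456 − (-180) = -57276.

Σ = -57276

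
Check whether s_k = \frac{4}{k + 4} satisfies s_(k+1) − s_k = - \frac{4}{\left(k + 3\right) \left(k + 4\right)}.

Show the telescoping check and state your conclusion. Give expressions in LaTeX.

Invalid: residual \frac{8}{k^{3} + 12 k^{2} + 47 k + 60} ≠ 0.

s_(k+1) = 4/(k + 5)
s_(k+1) − s_k = -4/((k + 4)*(k + 5))
(s_(k+1) − s_k) − t_k = 8/(k**3 + 12*k**2 + 47*k + 60)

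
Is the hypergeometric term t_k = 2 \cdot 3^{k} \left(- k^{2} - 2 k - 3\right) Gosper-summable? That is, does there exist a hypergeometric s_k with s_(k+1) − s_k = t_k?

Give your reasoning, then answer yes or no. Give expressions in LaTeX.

Yes. s_k = 3^{k} \left(- k^{2} + k - 3\right).

t_(k+1)/t_k = 3*(k**2 + 4*k + 6)/(k**2 + 2*k + 3).
Take A(k)=3, B(k)=1, C(k)=k**2 + 2*k + 3.
Set up (3)·f(k+1) − (1)·f(k) − (k**2 + 2*k + 3) = 0.
Degrees (0,0,2) ⇒ d ≤ 2.
A polynomial solution: f(k) = (k**2 - k + 3)/2.
Certificate R = B(k−1)f/C = (k**2 - k + 3)/(2*(k**2 + 2*k + 3)) gives s_k = 3**k*(-k**2 + k - 3).
s_(k+1) − s_k = 2*3**k*(-k**2 - 2*k - 3) = t_k.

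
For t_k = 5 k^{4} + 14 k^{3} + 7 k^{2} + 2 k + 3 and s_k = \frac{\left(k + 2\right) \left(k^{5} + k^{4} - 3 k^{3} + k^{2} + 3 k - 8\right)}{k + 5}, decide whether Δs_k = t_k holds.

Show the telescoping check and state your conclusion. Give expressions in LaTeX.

s_(k+1) = (k**6 + 9*k**5 + 29*k**4 + 41*k**3 + 29*k**2 + 10*k - 15)/(k + 6)
s_(k+1) − s_k = (5*k**6 + 57*k**5 + 197*k**4 + 259*k**3 + 127*k**2 + 63*k + 21)/(k**2 + 11*k + 30)
(s_(k+1) − s_k) − t_k = 3*(-4*k**5 - 38*k**4 - 80*k**3 - 36*k**2 - 10*k - 23)/(k**2 + 11*k + 30)

Invalid: residual \frac{3 \left(- 4 k^{5} - 38 k^{4} - 80 k^{3} - 36 k^{2} - 10 k - 23\right)}{k^{2} + 11 k + 30} ≠ 0.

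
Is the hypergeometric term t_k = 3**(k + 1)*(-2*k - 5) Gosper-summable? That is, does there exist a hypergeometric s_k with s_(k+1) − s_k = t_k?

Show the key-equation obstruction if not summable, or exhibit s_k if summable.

t_(k+1)/t_k = 3*(2*k + 7)/(2*k + 5).
Take A(k)=3, B(k)=1, C(k)=k + 5/2.
Key eq: (3)·f(k+1) = (1)·f(k) + (k + 5/2).
d = 1 from the (0,0,1) case.
Solving with deg f ≤ 1: f(k) = (k + 1)/2.
Certificate R = B(k−1)f/C = (k + 1)/(2*k + 5) gives s_k = 3**(k + 1)*(-k - 1).
Δs = 3**(k + 1)*(-2*k - 5), as required.

Yes. s_k = 3**(k + 1)*(-k - 1).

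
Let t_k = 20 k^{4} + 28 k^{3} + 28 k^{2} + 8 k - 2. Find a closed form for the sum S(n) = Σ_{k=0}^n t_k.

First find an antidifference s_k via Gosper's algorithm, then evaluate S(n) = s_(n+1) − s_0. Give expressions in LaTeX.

t_(k+1)/t_k = (10*k**4 + 54*k**3 + 116*k**2 + 114*k + 41)/(10*k**4 + 14*k**3 + 14*k**2 + 4*k - 1).
So A=1 and B=1, with C=k**4 + 7*k**3/5 + 7*k**2/5 + 2*k/5 - 1/10.
Need (1)·f(k+1) − (1)·f(k) = k**4 + 7*k**3/5 + 7*k**2/5 + 2*k/5 - 1/10.
d = 5 from the (0,0,4) case.
Match coefficients ⇒ f(k) = k*(k**2 + 1)*(4*k**2 - 3*k - 2)/20.
So s_k = (B(k−1)f/C)·t_k = (k*(k**2 + 1)*(4*k**2 - 3*k - 2)/(2*(10*k**4 + 14*k**3 + 14*k**2 + 4*k - 1)))·t_k = k*(4*k**4 - 3*k**3 + 2*k**2 - 3*k - 2).
Δs = 20*k**4 + 28*k**3 + 28*k**2 + 8*k - 2, as required.
s_(n+1) = 4*n**5 + 17*n**4 + 30*n**3 + 25*n**2 + 6*n - 2 and s_(0) = 0, so S(n) = 4*n**5 + 17*n**4 + 30*n**3 + 25*n**2 + 6*n - 2.

S(n) = 4 n^{5} + 17 n^{4} + 30 n^{3} + 25 n^{2} + 6 n - 2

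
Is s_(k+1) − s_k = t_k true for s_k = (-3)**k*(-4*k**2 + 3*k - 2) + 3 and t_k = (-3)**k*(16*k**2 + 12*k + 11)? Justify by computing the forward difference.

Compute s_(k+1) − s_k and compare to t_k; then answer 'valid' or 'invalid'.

Valid — Δs_k = t_k.

s_(k+1) = -3*(-3)**k*(3*k - 4*(k + 1)**2 + 1) + 3
s_(k+1) − s_k = (-3)**k*(16*k**2 + 12*k + 11)
(s_(k+1) − s_k) − t_k = 0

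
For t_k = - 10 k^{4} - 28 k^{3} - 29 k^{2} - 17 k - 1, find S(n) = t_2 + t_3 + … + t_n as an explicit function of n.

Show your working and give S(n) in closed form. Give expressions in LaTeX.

S(n) = - 2 n^{5} - 12 n^{4} - 27 n^{3} - 30 n^{2} - 14 n + 85

r(k) = (10*k**4 + 68*k**3 + 173*k**2 + 199*k + 85)/(10*k**4 + 28*k**3 + 29*k**2 + 17*k + 1) after simplifying.
Gosper form: A/B · C(k+1)/C(k) with A=1, B=1, C=k**4 + 14*k**3/5 + 29*k**2/10 + 17*k/10 + 1/10.
Need (1)·f(k+1) − (1)·f(k) = k**4 + 14*k**3/5 + 29*k**2/10 + 17*k/10 + 1/10.
From deg A=0, deg B=0, deg C=4: d=5.
A polynomial solution: f(k) = k*(2*k**4 + 2*k**3 - k**2 + k - 3)/10.
Certificate R = B(k−1)f/C = k*(2*k**4 + 2*k**3 - k**2 + k - 3)/(10*k**4 + 28*k**3 + 29*k**2 + 17*k + 1) gives s_k = k*(-2*k**4 - 2*k**3 + k**2 - k + 3).
s_(k+1) − s_k = -10*k**4 - 28*k**3 - 29*k**2 - 17*k - 1 = t_k.
Σ_(k=2)^n t_k = s_(n+1) − s_(2) = (-2*n**5 - 12*n**4 - 27*n**3 - 30*n**2 - 14*n - 1) − (-86), i.e. -2*n**5 - 12*n**4 - 27*n**3 - 30*n**2 - 14*n + 85.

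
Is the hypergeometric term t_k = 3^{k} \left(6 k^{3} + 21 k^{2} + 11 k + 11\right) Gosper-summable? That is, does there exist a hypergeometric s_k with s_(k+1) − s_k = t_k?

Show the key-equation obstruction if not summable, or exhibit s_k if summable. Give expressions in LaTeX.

Yes. s_k = 3^{k} \left(3 k^{3} - 3 k^{2} + k + 4\right).

t_(k+1)/t_k = 3*(6*k**3 + 39*k**2 + 71*k + 49)/(6*k**3 + 21*k**2 + 11*k + 11).
A = 3, B = 1, C = k**3 + 7*k**2/2 + 11*k/6 + 11/6.
f must satisfy (3)·f(k+1) − (1)·f(k) = k**3 + 7*k**2/2 + 11*k/6 + 11/6.
Bound: deg f ≤ 3.
A polynomial solution: f(k) = (3*k**3 - 3*k**2 + k + 4)/6.
Then R = B(k−1)f/C = (3*k**3 - 3*k**2 + k + 4)/(6*k**3 + 21*k**2 + 11*k + 11), so s_k = R(k)·t_k = 3**k*(3*k**3 - 3*k**2 + k + 4).
Check: Δs_k = 3**k*(6*k**3 + 21*k**2 + 11*k + 11). ✓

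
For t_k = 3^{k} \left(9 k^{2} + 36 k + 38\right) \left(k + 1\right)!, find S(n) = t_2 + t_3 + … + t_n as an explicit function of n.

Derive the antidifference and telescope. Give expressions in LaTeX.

r(k) = 3*(9*k**3 + 72*k**2 + 191*k + 166)/(9*k**2 + 36*k + 38) after simplifying.
Normal form (A,B,C) = (3*k + 6, 1, k**2 + 4*k + 38/9).
f must satisfy (3*k + 6)·f(k+1) − (1)·f(k) = k**2 + 4*k + 38/9.
d = 1 from the (1,0,2) case.
Solve for f: f(k) = (3*k + 4)/9 (degree 1 ≤ 1).
Then R = B(k−1)f/C = (3*k + 4)/(9*k**2 + 36*k + 38), so s_k = R(k)·t_k = 3**k*(3*k + 4)*factorial(k + 1).
Verify: 3**k*(9*k**2 + 36*k + 38)*factorial(k + 1) matches t_k.
Evaluate: s_(n+1) = 3**(n + 1)*(3*n + 7)*factorial(n + 2); subtract s_(2) = 540 ⇒ S(n) = 9*3**n*n*factorial(n + 2) + 21*3**n*factorial(n + 2) - 540.

S(n) = 9 \cdot 3^{n} n \left(n + 2\right)! + 21 \cdot 3^{n} \left(n + 2\right)! - 540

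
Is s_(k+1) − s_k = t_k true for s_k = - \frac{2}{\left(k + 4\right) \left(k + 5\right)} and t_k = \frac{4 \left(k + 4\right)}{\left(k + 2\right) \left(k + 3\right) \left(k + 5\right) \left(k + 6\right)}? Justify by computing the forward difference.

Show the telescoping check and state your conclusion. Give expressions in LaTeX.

Invalid: residual \frac{4 \left(- 3 k - 10\right)}{k^{5} + 20 k^{4} + 155 k^{3} + 580 k^{2} + 1044 k + 720} ≠ 0.

s_(k+1) = -2/((k + 5)*(k + 6))
s_(k+1) − s_k = 4/(k**3 + 15*k**2 + 74*k + 120)
(s_(k+1) − s_k) − t_k = 4*(-3*k - 10)/(k**5 + 20*k**4 + 155*k**3 + 580*k**2 + 1044*k + 720)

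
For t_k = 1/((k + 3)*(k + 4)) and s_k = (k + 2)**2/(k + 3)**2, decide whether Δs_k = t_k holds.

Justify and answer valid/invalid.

Invalid: residual (k**2 + 5*k + 5)/(k**4 + 14*k**3 + 73*k**2 + 168*k + 144) ≠ 0.

s_(k+1) = (k + 3)**2/(k + 4)**2
s_(k+1) − s_k = -(k + 2)**2/(k + 3)**2 + (k + 3)**2/(k + 4)**2
(s_(k+1) − s_k) − t_k = (k**2 + 5*k + 5)/(k**4 + 14*k**3 + 73*k**2 + 168*k + 144)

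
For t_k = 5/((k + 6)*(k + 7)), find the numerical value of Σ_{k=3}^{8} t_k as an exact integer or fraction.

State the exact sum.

Σ = 2/9

r(k) = (k + 6)/(k + 8) after simplifying.
Factor: A=k + 6; B=k + 8; C=1.
f must satisfy (k + 6)·f(k+1) − (k + 7)·f(k) = 1.
d = 1 from the (1,1,0) case.
Solving with deg f ≤ 1: f(k) = k/6.
So s_k = (B(k−1)f/C)·t_k = (k*(k + 7)/6)·t_k = 5*k/(6*(k + 6)).
Verify: 5/(k**2 + 13*k + 42) matches t_k.
Telescoping: Σ = s_(9) − s_(3) = 1/2 − (5/18) = 2/9.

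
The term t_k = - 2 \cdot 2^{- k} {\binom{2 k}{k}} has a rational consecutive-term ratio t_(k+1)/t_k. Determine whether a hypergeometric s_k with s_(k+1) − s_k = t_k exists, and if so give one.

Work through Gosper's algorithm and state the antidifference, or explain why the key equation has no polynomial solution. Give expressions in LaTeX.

Compute t_(k+1)/t_k: get (2*k + 1)/(k + 1).
So A=2*k + 1 and B=k + 1, with C=1.
f must satisfy (2*k + 1)·f(k+1) − (k)·f(k) = 1.
d = -1 from the (1,1,0) case.
deg f ≤ -1 is impossible — no certificate.

none (Gosper's algorithm certifies no s_k)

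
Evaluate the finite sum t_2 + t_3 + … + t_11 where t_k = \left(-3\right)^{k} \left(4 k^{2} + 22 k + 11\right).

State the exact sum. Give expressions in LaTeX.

Ratio r(k) = 3*(-4*k**2 - 30*k - 37)/(4*k**2 + 22*k + 11).
Take A(k)=-3, B(k)=1, C(k)=k**2 + 11*k/2 + 11/4.
Solve (-3)·f(k+1) − (1)·f(k) = k**2 + 11*k/2 + 11/4.
deg f ≤ 2 (via 0,0,2).
Coefficient equations give f(k) = -(k**2 + 4*k - 1)/4.
Certificate R = B(k−1)f/C = -(k**2 + 4*k - 1)/(4*k**2 + 22*k + 11) gives s_k = (-3)**k*(-k**2 - 4*k + 1).
Verify: (-3)**k*(4*k**2 + 22*k + 11) matches t_k.
Sum = s_(12) − s_(2); s_(12) = -101505231, s_(2) = -99 ⇒ -101505132.

Σ = -101505132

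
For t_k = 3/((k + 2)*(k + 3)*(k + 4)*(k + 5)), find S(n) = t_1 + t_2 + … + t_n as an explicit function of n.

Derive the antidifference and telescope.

The ratio is (k + 2)/(k + 6).
Normal form (A,B,C) = (k + 2, k + 6, 1).
Key eq: (k + 2)·f(k+1) = (k + 5)·f(k) + (1).
Degrees (1,1,0) ⇒ d ≤ 3.
Match coefficients ⇒ f(k) = k*(k**2 + 9*k + 26)/72.
Then R = B(k−1)f/C = k*(k + 5)*(k**2 + 9*k + 26)/72, so s_k = R(k)·t_k = k*(k**2 + 9*k + 26)/(24*(k + 2)*(k + 3)*(k + 4)).
Δs = 3/(k**4 + 14*k**3 + 71*k**2 + 154*k + 120), as required.
Telescope: S(n) = s_(n+1) − s_(1) = (n**3 + 12*n**2 + 47*n + 36)/(24*(n**3 + 12*n**2 + 47*n + 60)) − (1/40) = n*(n**2 + 12*n + 47)/(60*(n**3 + 12*n**2 + 47*n + 60)).

S(n) = n*(n**2 + 12*n + 47)/(60*(n**3 + 12*n**2 + 47*n + 60))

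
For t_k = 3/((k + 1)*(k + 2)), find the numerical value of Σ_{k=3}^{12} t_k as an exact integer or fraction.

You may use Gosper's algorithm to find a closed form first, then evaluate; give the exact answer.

Step 1: r(k) = (k + 1)/(k + 3).
Factor: A=k + 1; B=k + 3; C=1.
Solve (k + 1)·f(k+1) − (k + 2)·f(k) = 1.
d = 1 from the (1,1,0) case.
Coefficient equations give f(k) = k.
R(k) = B(k−1)·f(k)/C(k) = k*(k + 2); s_k = R·t_k = 3*k/(k + 1).
s_(k+1) − s_k = 3/(k**2 + 3*k + 2) = t_k.
Σ_(k=3)^(12) t_k = s_(13) − s_(3) = 39/14 − (9/4) = 15/28.

Σ = 15/28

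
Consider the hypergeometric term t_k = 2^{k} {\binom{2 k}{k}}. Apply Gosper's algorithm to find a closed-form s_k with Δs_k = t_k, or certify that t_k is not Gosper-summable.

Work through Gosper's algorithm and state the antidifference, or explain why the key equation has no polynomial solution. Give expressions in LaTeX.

The ratio is 4*(2*k + 1)/(k + 1).
Normal form (A,B,C) = (8*k + 4, k + 1, 1).
Solve (8*k + 4)·f(k+1) − (k)·f(k) = 1.
Degrees (1,1,0) ⇒ d ≤ -1.
Bound -1 < 0, so the key equation has no polynomial solution.

not Gosper-summable; s_k does not exist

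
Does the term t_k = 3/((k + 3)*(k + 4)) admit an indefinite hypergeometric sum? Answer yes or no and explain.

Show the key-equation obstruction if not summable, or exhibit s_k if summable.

t_(k+1)/t_k = (k + 3)/(k + 5).
So A=k + 3 and B=k + 5, with C=1.
Need (k + 3)·f(k+1) − (k + 4)·f(k) = 1.
deg f ≤ 1 (via 1,1,0).
Match coefficients ⇒ f(k) = k/3.
Certificate R = B(k−1)f/C = k*(k + 4)/3 gives s_k = k/(k + 3).
Δs = 3/(k**2 + 7*k + 12), as required.

Yes. s_k = k/(k + 3).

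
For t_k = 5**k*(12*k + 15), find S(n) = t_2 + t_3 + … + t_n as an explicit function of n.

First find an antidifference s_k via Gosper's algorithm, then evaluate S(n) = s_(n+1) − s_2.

Compute t_(k+1)/t_k: get 5*(4*k + 9)/(4*k + 5).
Factor: A=5; B=1; C=k + 5/4.
Solve (5)·f(k+1) − (1)·f(k) = k + 5/4.
Bound: deg f ≤ 1.
Coefficient equations give f(k) = k/4.
Certificate R = B(k−1)f/C = k/(4*k + 5) gives s_k = 3*5**k*k.
s_(k+1) − s_k = 5**k*(12*k + 15) = t_k.
Σ_(k=2)^n t_k = s_(n+1) − s_(2) = (15*5**n*(n + 1)) − (150), i.e. 15*5**n*n + 15*5**n - 150.

S(n) = 15*5**n*n + 15*5**n - 150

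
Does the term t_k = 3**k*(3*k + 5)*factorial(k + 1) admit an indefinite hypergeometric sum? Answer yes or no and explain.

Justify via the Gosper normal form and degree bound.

Yes. s_k = 3**k*factorial(k + 1).

t_(k+1)/t_k = 3*(k + 2)*(3*k + 8)/(3*k + 5).
A = 3*k + 6, B = 1, C = k + 5/3.
Solve (3*k + 6)·f(k+1) − (1)·f(k) = k + 5/3.
deg f ≤ 0 (via 1,0,1).
Coefficient equations give f(k) = 1/3.
R(k) = B(k−1)·f(k)/C(k) = 1/(3*k + 5); s_k = R·t_k = 3**k*factorial(k + 1).
Δs = 3**k*(3*k + 5)*factorial(k + 1), as required.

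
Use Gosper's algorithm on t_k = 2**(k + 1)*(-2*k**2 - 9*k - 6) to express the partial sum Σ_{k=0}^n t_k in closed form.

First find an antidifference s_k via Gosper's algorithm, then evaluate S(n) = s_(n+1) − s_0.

S(n) = 2**(n + 2)*(-2*n**2 - 5*n - 3)

r(k) = 2*(2*k**2 + 13*k + 17)/(2*k**2 + 9*k + 6) after simplifying.
Normal form (A,B,C) = (2, 1, k**2 + 9*k/2 + 3).
Set up (2)·f(k+1) − (1)·f(k) − (k**2 + 9*k/2 + 3) = 0.
From deg A=0, deg B=0, deg C=2: d=2.
Coefficient equations give f(k) = k*(2*k + 1)/2.
So s_k = (B(k−1)f/C)·t_k = (k*(2*k + 1)/(2*k**2 + 9*k + 6))·t_k = 2**(k + 1)*k*(-2*k - 1).
Δs = 2**(k + 1)*(-2*k**2 - 9*k - 6), as required.
Telescope: S(n) = s_(n+1) − s_(0) = 2**(n + 2)*(-2*n**2 - 5*n - 3) − (0) = 2**(n + 2)*(-2*n**2 - 5*n - 3).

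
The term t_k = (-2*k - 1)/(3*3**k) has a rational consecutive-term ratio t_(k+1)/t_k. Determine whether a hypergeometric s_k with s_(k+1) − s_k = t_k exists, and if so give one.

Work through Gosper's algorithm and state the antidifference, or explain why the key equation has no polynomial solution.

s_k = (k + 1)/3**k

Compute t_(k+1)/t_k: get (2*k + 3)/(3*(2*k + 1)).
Factor: A=1/3; B=1; C=k + 1/2.
Set up (1/3)·f(k+1) − (1)·f(k) − (k + 1/2) = 0.
Degrees (0,0,1) ⇒ d ≤ 1.
Match coefficients ⇒ f(k) = -3*(k + 1)/2.
R(k) = B(k−1)·f(k)/C(k) = -3*(k + 1)/(2*k + 1); s_k = R·t_k = (k + 1)/3**k.
Δs = (-2*k - 1)/(3*3**k), as required.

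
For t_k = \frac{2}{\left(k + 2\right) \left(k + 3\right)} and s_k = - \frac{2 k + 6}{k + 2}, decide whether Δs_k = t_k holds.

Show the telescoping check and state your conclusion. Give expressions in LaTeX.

valid (s_(k+1) − s_k reduces to t_k)

s_(k+1) = 2*(-k - 4)/(k + 3)
s_(k+1) − s_k = 2/(k**2 + 5*k + 6)
(s_(k+1) − s_k) − t_k = 0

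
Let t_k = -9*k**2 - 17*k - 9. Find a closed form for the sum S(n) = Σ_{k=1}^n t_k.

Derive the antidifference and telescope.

S(n) = n*(-3*n**2 - 13*n - 19)

t_(k+1)/t_k = (9*k**2 + 35*k + 35)/(9*k**2 + 17*k + 9).
Normal form (A,B,C) = (1, 1, k**2 + 17*k/9 + 1).
Solve (1)·f(k+1) − (1)·f(k) = k**2 + 17*k/9 + 1.
From deg A=0, deg B=0, deg C=2: d=3.
Solve for f: f(k) = k*(3*k**2 + 4*k + 2)/9 (degree 3 ≤ 3).
Get s_k = R·t_k = k*(-3*k**2 - 4*k - 2) with R(k) = B(k−1)f(k)/C(k) = k*(3*k**2 + 4*k + 2)/(9*k**2 + 17*k + 9).
Verify: -9*k**2 - 17*k - 9 matches t_k.
Σ_(k=1)^n t_k = s_(n+1) − s_(1) = (-3*n**3 - 13*n**2 - 19*n - 9) − (-9), i.e. n*(-3*n**2 - 13*n - 19).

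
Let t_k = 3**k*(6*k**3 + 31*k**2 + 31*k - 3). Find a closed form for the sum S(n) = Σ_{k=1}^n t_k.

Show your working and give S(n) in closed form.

r(k) = 3*(6*k**3 + 49*k**2 + 111*k + 65)/(6*k**3 + 31*k**2 + 31*k - 3) after simplifying.
Take A(k)=3, B(k)=1, C(k)=k**3 + 31*k**2/6 + 31*k/6 - 1/2.
Key eq: (3)·f(k+1) = (1)·f(k) + (k**3 + 31*k**2/6 + 31*k/6 - 1/2).
Degrees (0,0,3) ⇒ d ≤ 3.
Match coefficients ⇒ f(k) = (k + 1)*(3*k**2 - k - 3)/6.
Certificate R = B(k−1)f/C = (k + 1)*(3*k**2 - k - 3)/((2*k + 3)*(3*k**2 + 11*k - 1)) gives s_k = 3**k*(3*k**3 + 2*k**2 - 4*k - 3).
Δs = 3**k*(6*k**3 + 31*k**2 + 31*k - 3), as required.
s_(n+1) = 3**(n + 1)*(3*n**3 + 11*n**2 + 9*n - 2) and s_(1) = -6, so S(n) = 9*3**n*n**3 + 33*3**n*n**2 + 27*3**n*n - 6*3**n + 6.

S(n) = 9*3**n*n**3 + 33*3**n*n**2 + 27*3**n*n - 6*3**n + 6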